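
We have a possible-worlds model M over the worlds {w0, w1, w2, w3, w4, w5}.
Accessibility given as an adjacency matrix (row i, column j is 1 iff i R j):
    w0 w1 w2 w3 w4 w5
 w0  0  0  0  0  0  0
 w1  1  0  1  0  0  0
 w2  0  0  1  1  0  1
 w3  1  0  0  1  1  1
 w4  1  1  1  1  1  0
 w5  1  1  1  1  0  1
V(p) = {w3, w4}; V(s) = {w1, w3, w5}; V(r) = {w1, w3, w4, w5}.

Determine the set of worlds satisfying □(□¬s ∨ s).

w0

Let φ = □(□¬s ∨ s). Evaluate φ at each world:
  w0 (successors ∅): φ is true.
  w1 (successors {w0, w2}): φ is false.
  w2 (successors {w2, w3, w5}): φ is false.
  w3 (successors {w0, w3, w4, w5}): φ is false.
  w4 (successors {w0, w1, w2, w3, w4}): φ is false.
  w5 (successors {w0, w1, w2, w3, w5}): φ is false.
For instance, at w1:
  At w1: □(□¬s ∨ s) requires □¬s ∨ s at every successor {w0, w2}.
    □¬s ∨ s fails at w2, so □(□¬s ∨ s) is false at w1.
      At w2: □¬s is false, s is false, so □¬s ∨ s is false.
Satisfying worlds: {w0}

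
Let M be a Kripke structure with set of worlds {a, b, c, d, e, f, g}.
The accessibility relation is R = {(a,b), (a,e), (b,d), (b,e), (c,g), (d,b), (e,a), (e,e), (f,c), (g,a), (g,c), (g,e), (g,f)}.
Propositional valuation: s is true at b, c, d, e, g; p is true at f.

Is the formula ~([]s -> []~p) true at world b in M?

No

Recall that []ψ holds at a world iff ψ holds at every accessible world, and <>ψ holds iff ψ holds at some accessible world.
At b: []s -> []~p is true, so ~([]s -> []~p) is false.
  At b: []s is true, []~p is true, so []s -> []~p is true.
    At b: []s requires s at every successor {d, e}.
      At d: s is true.
      At e: s is true.
    So []s is true at b.
    At b: []~p requires ~p at every successor {d, e}.
      At d: ~p is true.
      At e: ~p is true.
    So []~p is true at b.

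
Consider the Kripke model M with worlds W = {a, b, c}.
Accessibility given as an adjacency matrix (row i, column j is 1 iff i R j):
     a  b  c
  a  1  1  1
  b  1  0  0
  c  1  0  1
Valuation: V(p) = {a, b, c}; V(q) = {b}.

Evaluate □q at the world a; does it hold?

No

Recall that □ψ holds at a world iff ψ holds at every accessible world, and ◇ψ holds iff ψ holds at some accessible world.
At a: □q requires q at every successor {a, b, c}.
  q fails at a, so □q is false at a.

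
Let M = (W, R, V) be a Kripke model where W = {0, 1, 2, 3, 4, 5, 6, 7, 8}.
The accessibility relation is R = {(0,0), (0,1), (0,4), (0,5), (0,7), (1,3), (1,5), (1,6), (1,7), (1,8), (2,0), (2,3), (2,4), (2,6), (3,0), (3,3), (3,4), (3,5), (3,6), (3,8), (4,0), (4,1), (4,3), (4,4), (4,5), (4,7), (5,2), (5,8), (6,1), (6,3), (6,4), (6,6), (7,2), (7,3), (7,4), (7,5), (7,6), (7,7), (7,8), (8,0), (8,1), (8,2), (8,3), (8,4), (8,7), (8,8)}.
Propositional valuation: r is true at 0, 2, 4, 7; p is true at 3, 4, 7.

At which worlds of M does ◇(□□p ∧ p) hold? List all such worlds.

none

Let φ = ◇(□□p ∧ p). Evaluate φ at each world:
  0 (successors {0, 1, 4, 5, 7}): φ is false.
  1 (successors {3, 5, 6, 7, 8}): φ is false.
  2 (successors {0, 3, 4, 6}): φ is false.
  3 (successors {0, 3, 4, 5, 6, 8}): φ is false.
  4 (successors {0, 1, 3, 4, 5, 7}): φ is false.
  5 (successors {2, 8}): φ is false.
  6 (successors {1, 3, 4, 6}): φ is false.
  7 (successors {2, 3, 4, 5, 6, 7, 8}): φ is false.
  8 (successors {0, 1, 2, 3, 4, 7, 8}): φ is false.
For instance, at 8:
  At 8: ◇(□□p ∧ p) requires □□p ∧ p at some successor in {0, 1, 2, 3, 4, 7, 8}.
    At 0: □□p ∧ p is false.
    At 1: □□p ∧ p is false.
    At 2: □□p ∧ p is false.
    At 3: □□p ∧ p is false.
    At 4: □□p ∧ p is false.
    At 7: □□p ∧ p is false.
    At 8: □□p ∧ p is false.
  So ◇(□□p ∧ p) is false at 8.
Satisfying worlds: none.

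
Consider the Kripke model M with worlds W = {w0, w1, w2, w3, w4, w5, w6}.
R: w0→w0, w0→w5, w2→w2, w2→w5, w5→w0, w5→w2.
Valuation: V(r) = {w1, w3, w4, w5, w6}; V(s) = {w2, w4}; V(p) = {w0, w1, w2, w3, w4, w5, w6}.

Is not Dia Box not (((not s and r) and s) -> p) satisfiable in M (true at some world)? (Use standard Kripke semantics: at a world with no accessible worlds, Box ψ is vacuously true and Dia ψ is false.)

Let φ = not Dia Box not (((not s and r) and s) -> p). Evaluate φ at each world:
  w0 (successors {w0, w5}): φ is true.
  w1 (successors ∅): φ is true.
  w2 (successors {w2, w5}): φ is true.
  w3 (successors ∅): φ is true.
  w4 (successors ∅): φ is true.
  w5 (successors {w0, w2}): φ is true.
  w6 (successors ∅): φ is true.
Detail at w0 (witness):
  At w0: Dia Box not (((not s and r) and s) -> p) is false, so not Dia Box not (((not s and r) and s) -> p) is true.
    At w0: Dia Box not (((not s and r) and s) -> p) requires Box not (((not s and r) and s) -> p) at some successor in {w0, w5}.
      At w0: Box not (((not s and r) and s) -> p) is false.
      At w5: Box not (((not s and r) and s) -> p) is false.
    So Dia Box not (((not s and r) and s) -> p) is false at w0.

Yes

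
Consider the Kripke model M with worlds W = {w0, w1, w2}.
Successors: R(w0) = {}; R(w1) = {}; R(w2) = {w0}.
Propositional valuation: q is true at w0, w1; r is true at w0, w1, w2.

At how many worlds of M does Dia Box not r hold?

1

Recall that Box ψ holds at a world iff ψ holds at every accessible world, and Dia ψ holds iff ψ holds at some accessible world.
Let φ = Dia Box not r. Evaluate φ at each world:
  w0 (successors ∅): φ is false.
  w1 (successors ∅): φ is false.
  w2 (successors {w0}): φ is true.
For instance, at w2:
  At w2: Dia Box not r requires Box not r at some successor in {w0}.
    Box not r holds at w0, so Dia Box not r is true at w2.
      At w0: no accessible worlds, so Box not r holds vacuously.
Satisfying worlds: {w2}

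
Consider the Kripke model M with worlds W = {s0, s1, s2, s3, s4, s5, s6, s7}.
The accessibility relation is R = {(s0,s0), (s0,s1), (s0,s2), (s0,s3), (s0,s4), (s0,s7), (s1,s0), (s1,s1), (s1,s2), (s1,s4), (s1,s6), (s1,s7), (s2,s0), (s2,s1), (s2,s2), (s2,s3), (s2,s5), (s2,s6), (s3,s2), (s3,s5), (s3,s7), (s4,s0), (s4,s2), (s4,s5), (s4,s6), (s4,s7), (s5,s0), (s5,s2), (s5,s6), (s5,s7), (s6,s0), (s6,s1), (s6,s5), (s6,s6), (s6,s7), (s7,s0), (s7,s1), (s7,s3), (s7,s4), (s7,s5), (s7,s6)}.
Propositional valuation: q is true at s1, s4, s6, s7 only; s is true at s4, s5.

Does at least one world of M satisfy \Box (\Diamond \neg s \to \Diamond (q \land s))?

Let φ = \Box (\Diamond \neg s \to \Diamond (q \land s)). Evaluate φ at each world:
  s0 (successors {s0, s1, s2, s3, s4, s7}): φ is false.
  s1 (successors {s0, s1, s2, s4, s6, s7}): φ is false.
  s2 (successors {s0, s1, s2, s3, s5, s6}): φ is false.
  s3 (successors {s2, s5, s7}): φ is false.
  s4 (successors {s0, s2, s5, s6, s7}): φ is false.
  s5 (successors {s0, s2, s6, s7}): φ is false.
  s6 (successors {s0, s1, s5, s6, s7}): φ is false.
  s7 (successors {s0, s1, s3, s4, s5, s6}): φ is false.
For instance, at s5:
  At s5: \Box (\Diamond \neg s \to \Diamond (q \land s)) requires \Diamond \neg s \to \Diamond (q \land s) at every successor {s0, s2, s6, s7}.
    \Diamond \neg s \to \Diamond (q \land s) fails at s2, so \Box (\Diamond \neg s \to \Diamond (q \land s)) is false at s5.
      At s2: \Diamond \neg s is true, \Diamond (q \land s) is false, so \Diamond \neg s \to \Diamond (q \land s) is false.

No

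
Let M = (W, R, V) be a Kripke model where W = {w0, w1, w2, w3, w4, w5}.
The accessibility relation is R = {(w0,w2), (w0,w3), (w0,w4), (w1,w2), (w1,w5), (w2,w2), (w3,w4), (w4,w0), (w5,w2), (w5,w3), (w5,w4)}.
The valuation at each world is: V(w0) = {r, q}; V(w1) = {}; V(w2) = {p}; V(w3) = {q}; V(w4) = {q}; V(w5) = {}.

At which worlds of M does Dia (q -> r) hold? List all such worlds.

Recall that Dia ψ holds at a world iff ψ holds at some accessible world.
Let φ = Dia (q -> r). Evaluate φ at each world:
  w0 (successors {w2, w3, w4}): φ is true.
  w1 (successors {w2, w5}): φ is true.
  w2 (successors {w2}): φ is true.
  w3 (successors {w4}): φ is false.
  w4 (successors {w0}): φ is true.
  w5 (successors {w2, w3, w4}): φ is true.
For instance, at w4:
  At w4: Dia (q -> r) requires q -> r at some successor in {w0}.
    q -> r holds at w0, so Dia (q -> r) is true at w4.
Satisfying worlds: {w0, w1, w2, w4, w5}

w0, w1, w2, w4, w5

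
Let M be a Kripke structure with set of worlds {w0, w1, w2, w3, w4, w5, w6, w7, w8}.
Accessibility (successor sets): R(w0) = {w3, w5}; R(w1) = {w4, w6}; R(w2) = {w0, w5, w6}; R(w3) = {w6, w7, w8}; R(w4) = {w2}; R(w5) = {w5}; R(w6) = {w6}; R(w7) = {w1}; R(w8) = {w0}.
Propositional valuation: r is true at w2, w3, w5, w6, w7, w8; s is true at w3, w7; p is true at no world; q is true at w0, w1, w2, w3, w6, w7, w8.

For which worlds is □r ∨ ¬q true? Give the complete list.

w0, w3, w4, w5, w6

Let φ = □r ∨ ¬q. Evaluate φ at each world:
  w0 (successors {w3, w5}): φ is true.
  w1 (successors {w4, w6}): φ is false.
  w2 (successors {w0, w5, w6}): φ is false.
  w3 (successors {w6, w7, w8}): φ is true.
  w4 (successors {w2}): φ is true.
  w5 (successors {w5}): φ is true.
  w6 (successors {w6}): φ is true.
  w7 (successors {w1}): φ is false.
  w8 (successors {w0}): φ is false.
For instance, at w6:
  At w6: □r is true, ¬q is false, so □r ∨ ¬q is true.
    At w6: □r requires r at every successor {w6}.
      At w6: r is true.
    So □r is true at w6.
Satisfying worlds: {w0, w3, w4, w5, w6}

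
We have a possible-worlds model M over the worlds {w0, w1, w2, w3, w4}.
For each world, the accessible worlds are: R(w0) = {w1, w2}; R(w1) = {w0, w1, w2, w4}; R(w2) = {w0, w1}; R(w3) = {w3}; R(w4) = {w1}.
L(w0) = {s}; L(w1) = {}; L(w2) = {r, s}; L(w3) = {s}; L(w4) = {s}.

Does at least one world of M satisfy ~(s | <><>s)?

Let φ = ~(s | <><>s). Evaluate φ at each world:
  w0 (successors {w1, w2}): φ is false.
  w1 (successors {w0, w1, w2, w4}): φ is false.
  w2 (successors {w0, w1}): φ is false.
  w3 (successors {w3}): φ is false.
  w4 (successors {w1}): φ is false.
For instance, at w0:
  At w0: s | <><>s is true, so ~(s | <><>s) is false.
    At w0: s is true, <><>s is true, so s | <><>s is true.
      At w0: <><>s requires <>s at some successor in {w1, w2}.
        <>s holds at w1, so <><>s is true at w0.

No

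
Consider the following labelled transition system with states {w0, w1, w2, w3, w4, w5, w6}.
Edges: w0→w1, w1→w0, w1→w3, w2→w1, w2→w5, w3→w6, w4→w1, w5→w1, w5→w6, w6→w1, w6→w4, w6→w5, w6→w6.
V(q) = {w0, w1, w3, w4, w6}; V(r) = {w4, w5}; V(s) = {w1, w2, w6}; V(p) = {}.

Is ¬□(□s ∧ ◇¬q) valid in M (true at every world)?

Yes

Let φ = ¬□(□s ∧ ◇¬q). Evaluate φ at each world:
  w0 (successors {w1}): φ is true.
  w1 (successors {w0, w3}): φ is true.
  w2 (successors {w1, w5}): φ is true.
  w3 (successors {w6}): φ is true.
  w4 (successors {w1}): φ is true.
  w5 (successors {w1, w6}): φ is true.
  w6 (successors {w1, w4, w5, w6}): φ is true.
For instance, at w0:
  At w0: □(□s ∧ ◇¬q) is false, so ¬□(□s ∧ ◇¬q) is true.
    At w0: □(□s ∧ ◇¬q) requires □s ∧ ◇¬q at every successor {w1}.
      □s ∧ ◇¬q fails at w1, so □(□s ∧ ◇¬q) is false at w0.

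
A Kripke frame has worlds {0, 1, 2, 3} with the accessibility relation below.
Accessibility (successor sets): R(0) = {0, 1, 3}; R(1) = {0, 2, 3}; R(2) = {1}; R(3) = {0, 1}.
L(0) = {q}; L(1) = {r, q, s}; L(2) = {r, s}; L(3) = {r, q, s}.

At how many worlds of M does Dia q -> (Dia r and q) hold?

3

Let φ = Dia q -> (Dia r and q). Evaluate φ at each world:
  0 (successors {0, 1, 3}): φ is true.
  1 (successors {0, 2, 3}): φ is true.
  2 (successors {1}): φ is false.
  3 (successors {0, 1}): φ is true.
For instance, at 1:
  At 1: Dia q is true, Dia r and q is true, so Dia q -> (Dia r and q) is true.
    At 1: Dia q requires q at some successor in {0, 2, 3}.
      q holds at 0, so Dia q is true at 1.
    At 1: Dia r is true, q is true, so Dia r and q is true.
      At 1: Dia r requires r at some successor in {0, 2, 3}.
        r holds at 2, so Dia r is true at 1.
Satisfying worlds: {0, 1, 3}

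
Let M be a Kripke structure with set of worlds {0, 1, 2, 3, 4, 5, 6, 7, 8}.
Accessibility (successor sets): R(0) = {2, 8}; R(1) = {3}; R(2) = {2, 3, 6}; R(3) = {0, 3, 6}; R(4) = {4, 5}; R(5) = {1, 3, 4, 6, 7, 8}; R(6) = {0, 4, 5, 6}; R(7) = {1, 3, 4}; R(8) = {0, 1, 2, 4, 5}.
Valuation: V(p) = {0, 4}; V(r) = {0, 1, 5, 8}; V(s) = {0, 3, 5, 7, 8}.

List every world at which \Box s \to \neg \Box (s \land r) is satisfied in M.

0, 1, 2, 3, 4, 5, 6, 7, 8

Recall that \Box ψ holds at a world iff ψ holds at every accessible world, and \Diamond ψ holds iff ψ holds at some accessible world.
Let φ = \Box s \to \neg \Box (s \land r). Evaluate φ at each world:
  0 (successors {2, 8}): φ is true.
  1 (successors {3}): φ is true.
  2 (successors {2, 3, 6}): φ is true.
  3 (successors {0, 3, 6}): φ is true.
  4 (successors {4, 5}): φ is true.
  5 (successors {1, 3, 4, 6, 7, 8}): φ is true.
  6 (successors {0, 4, 5, 6}): φ is true.
  7 (successors {1, 3, 4}): φ is true.
  8 (successors {0, 1, 2, 4, 5}): φ is true.
For instance, at 5:
  At 5: \Box s is false, \neg \Box (s \land r) is true, so \Box s \to \neg \Box (s \land r) is true.
    At 5: \Box s requires s at every successor {1, 3, 4, 6, 7, 8}.
      s fails at 1, so \Box s is false at 5.
    At 5: \Box (s \land r) is false, so \neg \Box (s \land r) is true.
      At 5: \Box (s \land r) requires s \land r at every successor {1, 3, 4, 6, 7, 8}.
        s \land r fails at 1, so \Box (s \land r) is false at 5.
Satisfying worlds: {0, 1, 2, 3, 4, 5, 6, 7, 8}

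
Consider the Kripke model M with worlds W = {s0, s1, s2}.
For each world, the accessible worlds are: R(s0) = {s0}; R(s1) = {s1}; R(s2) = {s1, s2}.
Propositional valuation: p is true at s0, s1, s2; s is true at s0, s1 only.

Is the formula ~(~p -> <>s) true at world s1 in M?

No

Recall that <>ψ holds at a world iff ψ holds at some accessible world.
At s1: ~p -> <>s is true, so ~(~p -> <>s) is false.
  At s1: ~p is false, <>s is true, so ~p -> <>s is true.
    At s1: <>s requires s at some successor in {s1}.
      s holds at s1, so <>s is true at s1.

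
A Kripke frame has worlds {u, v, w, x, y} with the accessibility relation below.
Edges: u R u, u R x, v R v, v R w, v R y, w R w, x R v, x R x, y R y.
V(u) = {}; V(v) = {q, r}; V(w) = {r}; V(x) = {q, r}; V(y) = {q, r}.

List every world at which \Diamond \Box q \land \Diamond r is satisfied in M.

u, v, x, y

Let φ = \Diamond \Box q \land \Diamond r. Evaluate φ at each world:
  u (successors {u, x}): φ is true.
  v (successors {v, w, y}): φ is true.
  w (successors {w}): φ is false.
  x (successors {v, x}): φ is true.
  y (successors {y}): φ is true.
For instance, at x:
  At x: \Diamond \Box q is true, \Diamond r is true, so \Diamond \Box q \land \Diamond r is true.
    At x: \Diamond \Box q requires \Box q at some successor in {v, x}.
      \Box q holds at x, so \Diamond \Box q is true at x.
    At x: \Diamond r requires r at some successor in {v, x}.
      r holds at v, so \Diamond r is true at x.
Satisfying worlds: {u, v, x, y}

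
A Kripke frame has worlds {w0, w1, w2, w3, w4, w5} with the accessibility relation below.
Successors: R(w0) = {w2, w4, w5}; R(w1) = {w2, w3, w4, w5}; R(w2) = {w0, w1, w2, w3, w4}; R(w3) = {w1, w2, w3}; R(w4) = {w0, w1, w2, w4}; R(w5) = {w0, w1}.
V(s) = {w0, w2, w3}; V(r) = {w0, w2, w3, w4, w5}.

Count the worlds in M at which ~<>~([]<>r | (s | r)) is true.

6

Let φ = ~<>~([]<>r | (s | r)). Evaluate φ at each world:
  w0 (successors {w2, w4, w5}): φ is true.
  w1 (successors {w2, w3, w4, w5}): φ is true.
  w2 (successors {w0, w1, w2, w3, w4}): φ is true.
  w3 (successors {w1, w2, w3}): φ is true.
  w4 (successors {w0, w1, w2, w4}): φ is true.
  w5 (successors {w0, w1}): φ is true.
For instance, at w4:
  At w4: <>~([]<>r | (s | r)) is false, so ~<>~([]<>r | (s | r)) is true.
    At w4: <>~([]<>r | (s | r)) requires ~([]<>r | (s | r)) at some successor in {w0, w1, w2, w4}.
      At w0: ~([]<>r | (s | r)) is false.
      At w1: ~([]<>r | (s | r)) is false.
      At w2: ~([]<>r | (s | r)) is false.
      At w4: ~([]<>r | (s | r)) is false.
    So <>~([]<>r | (s | r)) is false at w4.
Satisfying worlds: {w0, w1, w2, w3, w4, w5}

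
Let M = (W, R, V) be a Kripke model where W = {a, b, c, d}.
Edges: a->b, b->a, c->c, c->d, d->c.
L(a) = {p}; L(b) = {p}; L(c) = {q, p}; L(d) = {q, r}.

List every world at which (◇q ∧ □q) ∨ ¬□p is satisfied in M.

Let φ = (◇q ∧ □q) ∨ ¬□p. Evaluate φ at each world:
  a (successors {b}): φ is false.
  b (successors {a}): φ is false.
  c (successors {c, d}): φ is true.
  d (successors {c}): φ is true.
For instance, at d:
  At d: ◇q ∧ □q is true, ¬□p is false, so (◇q ∧ □q) ∨ ¬□p is true.
    At d: ◇q is true, □q is true, so ◇q ∧ □q is true.
      At d: ◇q requires q at some successor in {c}.
        q holds at c, so ◇q is true at d.
      At d: □q requires q at every successor {c}.
        At c: q is true.
      So □q is true at d.
    At d: □p is true, so ¬□p is false.
      At d: □p requires p at every successor {c}.
        At c: p is true.
      So □p is true at d.
Satisfying worlds: {c, d}

c, d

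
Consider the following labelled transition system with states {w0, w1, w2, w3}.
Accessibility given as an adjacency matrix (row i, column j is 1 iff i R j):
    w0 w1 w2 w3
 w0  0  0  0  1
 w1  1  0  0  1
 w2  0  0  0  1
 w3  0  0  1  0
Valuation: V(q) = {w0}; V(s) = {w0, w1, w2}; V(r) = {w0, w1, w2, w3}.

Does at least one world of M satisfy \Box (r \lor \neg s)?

Yes

Let φ = \Box (r \lor \neg s). Evaluate φ at each world:
  w0 (successors {w3}): φ is true.
  w1 (successors {w0, w3}): φ is true.
  w2 (successors {w3}): φ is true.
  w3 (successors {w2}): φ is true.
Detail at w0 (witness):
  At w0: \Box (r \lor \neg s) requires r \lor \neg s at every successor {w3}.
    At w3: r \lor \neg s is true.
  So \Box (r \lor \neg s) is true at w0.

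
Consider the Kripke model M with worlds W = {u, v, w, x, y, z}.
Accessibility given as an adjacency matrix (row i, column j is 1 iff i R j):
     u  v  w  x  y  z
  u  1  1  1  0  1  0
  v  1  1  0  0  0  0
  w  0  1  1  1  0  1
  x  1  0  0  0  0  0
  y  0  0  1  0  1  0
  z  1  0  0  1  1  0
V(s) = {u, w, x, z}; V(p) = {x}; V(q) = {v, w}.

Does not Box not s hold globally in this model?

Yes

Let φ = not Box not s. Evaluate φ at each world:
  u (successors {u, v, w, y}): φ is true.
  v (successors {u, v}): φ is true.
  w (successors {v, w, x, z}): φ is true.
  x (successors {u}): φ is true.
  y (successors {w, y}): φ is true.
  z (successors {u, x, y}): φ is true.
For instance, at w:
  At w: Box not s is false, so not Box not s is true.
    At w: Box not s requires not s at every successor {v, w, x, z}.
      not s fails at w, so Box not s is false at w.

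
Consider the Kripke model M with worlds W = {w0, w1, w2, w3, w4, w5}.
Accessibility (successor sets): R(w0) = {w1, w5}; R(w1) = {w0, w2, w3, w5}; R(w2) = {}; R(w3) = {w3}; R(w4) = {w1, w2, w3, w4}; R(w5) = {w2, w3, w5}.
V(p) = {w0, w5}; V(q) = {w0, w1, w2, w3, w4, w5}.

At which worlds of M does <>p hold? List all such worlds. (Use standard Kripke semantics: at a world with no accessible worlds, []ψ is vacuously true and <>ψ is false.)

Let φ = <>p. Evaluate φ at each world:
  w0 (successors {w1, w5}): φ is true.
  w1 (successors {w0, w2, w3, w5}): φ is true.
  w2 (successors ∅): φ is false.
  w3 (successors {w3}): φ is false.
  w4 (successors {w1, w2, w3, w4}): φ is false.
  w5 (successors {w2, w3, w5}): φ is true.
For instance, at w3:
  At w3: <>p requires p at some successor in {w3}.
    At w3: p is false.
  So <>p is false at w3.
Satisfying worlds: {w0, w1, w5}

w0, w1, w5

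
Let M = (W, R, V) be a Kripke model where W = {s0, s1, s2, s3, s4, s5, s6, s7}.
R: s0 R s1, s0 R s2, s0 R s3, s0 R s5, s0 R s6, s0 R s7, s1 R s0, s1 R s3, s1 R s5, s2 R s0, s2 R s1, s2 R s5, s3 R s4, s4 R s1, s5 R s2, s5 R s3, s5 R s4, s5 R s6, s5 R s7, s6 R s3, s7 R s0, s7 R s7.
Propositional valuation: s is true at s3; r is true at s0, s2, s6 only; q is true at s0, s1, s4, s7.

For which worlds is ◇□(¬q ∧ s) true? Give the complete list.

s0, s5

Let φ = ◇□(¬q ∧ s). Evaluate φ at each world:
  s0 (successors {s1, s2, s3, s5, s6, s7}): φ is true.
  s1 (successors {s0, s3, s5}): φ is false.
  s2 (successors {s0, s1, s5}): φ is false.
  s3 (successors {s4}): φ is false.
  s4 (successors {s1}): φ is false.
  s5 (successors {s2, s3, s4, s6, s7}): φ is true.
  s6 (successors {s3}): φ is false.
  s7 (successors {s0, s7}): φ is false.
For instance, at s0:
  At s0: ◇□(¬q ∧ s) requires □(¬q ∧ s) at some successor in {s1, s2, s3, s5, s6, s7}.
    □(¬q ∧ s) holds at s6, so ◇□(¬q ∧ s) is true at s0.
      At s6: □(¬q ∧ s) requires ¬q ∧ s at every successor {s3}.
        At s3: ¬q ∧ s is true.
      So □(¬q ∧ s) is true at s6.
Satisfying worlds: {s0, s5}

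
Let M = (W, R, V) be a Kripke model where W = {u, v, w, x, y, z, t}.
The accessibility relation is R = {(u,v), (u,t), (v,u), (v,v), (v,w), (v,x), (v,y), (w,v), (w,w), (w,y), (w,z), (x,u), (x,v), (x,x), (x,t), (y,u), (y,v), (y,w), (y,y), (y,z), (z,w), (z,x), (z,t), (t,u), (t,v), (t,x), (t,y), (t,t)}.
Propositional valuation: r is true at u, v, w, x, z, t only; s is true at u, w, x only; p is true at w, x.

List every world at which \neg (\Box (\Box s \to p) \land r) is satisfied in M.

Let φ = \neg (\Box (\Box s \to p) \land r). Evaluate φ at each world:
  u (successors {v, t}): φ is false.
  v (successors {u, v, w, x, y}): φ is false.
  w (successors {v, w, y, z}): φ is false.
  x (successors {u, v, x, t}): φ is false.
  y (successors {u, v, w, y, z}): φ is true.
  z (successors {w, x, t}): φ is false.
  t (successors {u, v, x, y, t}): φ is false.
For instance, at u:
  At u: \Box (\Box s \to p) \land r is true, so \neg (\Box (\Box s \to p) \land r) is false.
    At u: \Box (\Box s \to p) is true, r is true, so \Box (\Box s \to p) \land r is true.
      At u: \Box (\Box s \to p) requires \Box s \to p at every successor {v, t}.
        At v: \Box s \to p is true.
        At t: \Box s \to p is true.
      So \Box (\Box s \to p) is true at u.
Satisfying worlds: {y}

y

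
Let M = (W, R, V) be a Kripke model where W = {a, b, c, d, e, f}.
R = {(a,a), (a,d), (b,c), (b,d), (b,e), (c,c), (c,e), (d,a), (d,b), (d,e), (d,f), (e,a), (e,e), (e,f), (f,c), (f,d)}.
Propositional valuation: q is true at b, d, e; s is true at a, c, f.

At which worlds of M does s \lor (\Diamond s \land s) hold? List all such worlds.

Let φ = s \lor (\Diamond s \land s). Evaluate φ at each world:
  a (successors {a, d}): φ is true.
  b (successors {c, d, e}): φ is false.
  c (successors {c, e}): φ is true.
  d (successors {a, b, e, f}): φ is false.
  e (successors {a, e, f}): φ is false.
  f (successors {c, d}): φ is true.
For instance, at b:
  At b: s is false, \Diamond s \land s is false, so s \lor (\Diamond s \land s) is false.
    At b: \Diamond s is true, s is false, so \Diamond s \land s is false.
      At b: \Diamond s requires s at some successor in {c, d, e}.
        s holds at c, so \Diamond s is true at b.
Satisfying worlds: {a, c, f}

a, c, f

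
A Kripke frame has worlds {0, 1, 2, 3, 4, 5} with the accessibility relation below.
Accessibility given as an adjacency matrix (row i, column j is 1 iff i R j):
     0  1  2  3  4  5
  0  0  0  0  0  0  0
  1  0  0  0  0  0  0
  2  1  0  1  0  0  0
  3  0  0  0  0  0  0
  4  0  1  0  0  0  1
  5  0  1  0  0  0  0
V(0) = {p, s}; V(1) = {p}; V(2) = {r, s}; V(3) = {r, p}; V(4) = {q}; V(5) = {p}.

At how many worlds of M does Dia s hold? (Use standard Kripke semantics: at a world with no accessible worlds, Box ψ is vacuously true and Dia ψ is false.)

1

Recall that Dia ψ holds at a world iff ψ holds at some accessible world.
Let φ = Dia s. Evaluate φ at each world:
  0 (successors ∅): φ is false.
  1 (successors ∅): φ is false.
  2 (successors {0, 2}): φ is true.
  3 (successors ∅): φ is false.
  4 (successors {1, 5}): φ is false.
  5 (successors {1}): φ is false.
For instance, at 2:
  At 2: Dia s requires s at some successor in {0, 2}.
    s holds at 0, so Dia s is true at 2.
Satisfying worlds: {2}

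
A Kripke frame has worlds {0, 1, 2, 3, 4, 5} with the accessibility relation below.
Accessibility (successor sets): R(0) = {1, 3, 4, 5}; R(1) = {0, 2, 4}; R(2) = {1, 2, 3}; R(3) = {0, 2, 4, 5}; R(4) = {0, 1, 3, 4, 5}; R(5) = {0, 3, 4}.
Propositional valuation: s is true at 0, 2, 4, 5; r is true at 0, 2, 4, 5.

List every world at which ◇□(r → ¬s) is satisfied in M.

none

Let φ = ◇□(r → ¬s). Evaluate φ at each world:
  0 (successors {1, 3, 4, 5}): φ is false.
  1 (successors {0, 2, 4}): φ is false.
  2 (successors {1, 2, 3}): φ is false.
  3 (successors {0, 2, 4, 5}): φ is false.
  4 (successors {0, 1, 3, 4, 5}): φ is false.
  5 (successors {0, 3, 4}): φ is false.
For instance, at 2:
  At 2: ◇□(r → ¬s) requires □(r → ¬s) at some successor in {1, 2, 3}.
    At 1: □(r → ¬s) is false.
    At 2: □(r → ¬s) is false.
    At 3: □(r → ¬s) is false.
  So ◇□(r → ¬s) is false at 2.
Satisfying worlds: none.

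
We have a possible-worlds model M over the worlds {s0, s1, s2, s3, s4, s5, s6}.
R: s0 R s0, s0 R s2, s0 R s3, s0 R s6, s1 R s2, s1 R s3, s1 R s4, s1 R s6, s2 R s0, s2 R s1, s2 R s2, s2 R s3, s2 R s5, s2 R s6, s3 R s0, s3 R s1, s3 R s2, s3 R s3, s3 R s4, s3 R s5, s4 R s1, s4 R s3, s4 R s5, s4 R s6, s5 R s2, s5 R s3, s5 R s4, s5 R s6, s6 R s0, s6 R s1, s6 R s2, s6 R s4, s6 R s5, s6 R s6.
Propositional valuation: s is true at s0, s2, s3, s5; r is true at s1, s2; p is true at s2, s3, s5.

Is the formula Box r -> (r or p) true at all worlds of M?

Yes

Recall that Box ψ holds at a world iff ψ holds at every accessible world, and Dia ψ holds iff ψ holds at some accessible world.
Let φ = Box r -> (r or p). Evaluate φ at each world:
  s0 (successors {s0, s2, s3, s6}): φ is true.
  s1 (successors {s2, s3, s4, s6}): φ is true.
  s2 (successors {s0, s1, s2, s3, s5, s6}): φ is true.
  s3 (successors {s0, s1, s2, s3, s4, s5}): φ is true.
  s4 (successors {s1, s3, s5, s6}): φ is true.
  s5 (successors {s2, s3, s4, s6}): φ is true.
  s6 (successors {s0, s1, s2, s4, s5, s6}): φ is true.
For instance, at s4:
  At s4: Box r is false, r or p is false, so Box r -> (r or p) is true.
    At s4: Box r requires r at every successor {s1, s3, s5, s6}.
      r fails at s3, so Box r is false at s4.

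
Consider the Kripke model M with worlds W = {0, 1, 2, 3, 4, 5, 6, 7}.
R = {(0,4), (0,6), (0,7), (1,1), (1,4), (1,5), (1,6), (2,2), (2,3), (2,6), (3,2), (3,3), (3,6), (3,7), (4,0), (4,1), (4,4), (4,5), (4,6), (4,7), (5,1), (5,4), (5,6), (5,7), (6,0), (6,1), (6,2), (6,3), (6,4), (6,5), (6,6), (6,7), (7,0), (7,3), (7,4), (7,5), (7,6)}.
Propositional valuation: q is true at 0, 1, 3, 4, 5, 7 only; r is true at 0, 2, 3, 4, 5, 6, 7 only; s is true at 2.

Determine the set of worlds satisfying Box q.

none

Let φ = Box q. Evaluate φ at each world:
  0 (successors {4, 6, 7}): φ is false.
  1 (successors {1, 4, 5, 6}): φ is false.
  2 (successors {2, 3, 6}): φ is false.
  3 (successors {2, 3, 6, 7}): φ is false.
  4 (successors {0, 1, 4, 5, 6, 7}): φ is false.
  5 (successors {1, 4, 6, 7}): φ is false.
  6 (successors {0, 1, 2, 3, 4, 5, 6, 7}): φ is false.
  7 (successors {0, 3, 4, 5, 6}): φ is false.
For instance, at 2:
  At 2: Box q requires q at every successor {2, 3, 6}.
    q fails at 2, so Box q is false at 2.
Satisfying worlds: none.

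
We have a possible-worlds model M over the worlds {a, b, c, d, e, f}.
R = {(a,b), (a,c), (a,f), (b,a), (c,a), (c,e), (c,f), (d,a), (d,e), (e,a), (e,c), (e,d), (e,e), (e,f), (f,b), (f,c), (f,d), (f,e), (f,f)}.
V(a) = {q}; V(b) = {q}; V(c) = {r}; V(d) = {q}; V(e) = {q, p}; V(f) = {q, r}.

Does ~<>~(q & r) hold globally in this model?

No

Recall that <>ψ holds at a world iff ψ holds at some accessible world.
Let φ = ~<>~(q & r). Evaluate φ at each world:
  a (successors {b, c, f}): φ is false.
  b (successors {a}): φ is false.
  c (successors {a, e, f}): φ is false.
  d (successors {a, e}): φ is false.
  e (successors {a, c, d, e, f}): φ is false.
  f (successors {b, c, d, e, f}): φ is false.
Detail at a (counterexample):
  At a: <>~(q & r) is true, so ~<>~(q & r) is false.
    At a: <>~(q & r) requires ~(q & r) at some successor in {b, c, f}.
      ~(q & r) holds at b, so <>~(q & r) is true at a.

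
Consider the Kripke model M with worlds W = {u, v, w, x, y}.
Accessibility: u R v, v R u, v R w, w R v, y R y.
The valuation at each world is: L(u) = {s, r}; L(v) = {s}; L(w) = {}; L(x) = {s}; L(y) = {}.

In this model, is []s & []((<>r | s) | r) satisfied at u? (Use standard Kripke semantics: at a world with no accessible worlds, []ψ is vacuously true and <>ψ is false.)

At u: []s is true, []((<>r | s) | r) is true, so []s & []((<>r | s) | r) is true.
  At u: []s requires s at every successor {v}.
    At v: s is true.
  So []s is true at u.
  At u: []((<>r | s) | r) requires (<>r | s) | r at every successor {v}.
      At v: <>r | s is true, r is false, so (<>r | s) | r is true.
  So []((<>r | s) | r) is true at u.

Yes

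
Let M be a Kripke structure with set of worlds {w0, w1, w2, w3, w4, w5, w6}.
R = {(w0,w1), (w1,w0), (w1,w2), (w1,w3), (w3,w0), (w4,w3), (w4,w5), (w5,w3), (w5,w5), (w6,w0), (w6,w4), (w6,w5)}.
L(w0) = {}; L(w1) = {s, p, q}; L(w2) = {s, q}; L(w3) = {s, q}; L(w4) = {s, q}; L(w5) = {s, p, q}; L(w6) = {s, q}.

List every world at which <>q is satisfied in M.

w0, w1, w4, w5, w6

Recall that <>ψ holds at a world iff ψ holds at some accessible world.
Let φ = <>q. Evaluate φ at each world:
  w0 (successors {w1}): φ is true.
  w1 (successors {w0, w2, w3}): φ is true.
  w2 (successors ∅): φ is false.
  w3 (successors {w0}): φ is false.
  w4 (successors {w3, w5}): φ is true.
  w5 (successors {w3, w5}): φ is true.
  w6 (successors {w0, w4, w5}): φ is true.
For instance, at w6:
  At w6: <>q requires q at some successor in {w0, w4, w5}.
    q holds at w4, so <>q is true at w6.
Satisfying worlds: {w0, w1, w4, w5, w6}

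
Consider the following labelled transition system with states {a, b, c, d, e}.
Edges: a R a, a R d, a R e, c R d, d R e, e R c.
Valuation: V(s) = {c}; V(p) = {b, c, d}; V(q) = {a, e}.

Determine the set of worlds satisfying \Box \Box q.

b, c

Let φ = \Box \Box q. Evaluate φ at each world:
  a (successors {a, d, e}): φ is false.
  b (successors ∅): φ is true.
  c (successors {d}): φ is true.
  d (successors {e}): φ is false.
  e (successors {c}): φ is false.
For instance, at a:
  At a: \Box \Box q requires \Box q at every successor {a, d, e}.
    \Box q fails at a, so \Box \Box q is false at a.
      At a: \Box q requires q at every successor {a, d, e}.
        q fails at d, so \Box q is false at a.
Satisfying worlds: {b, c}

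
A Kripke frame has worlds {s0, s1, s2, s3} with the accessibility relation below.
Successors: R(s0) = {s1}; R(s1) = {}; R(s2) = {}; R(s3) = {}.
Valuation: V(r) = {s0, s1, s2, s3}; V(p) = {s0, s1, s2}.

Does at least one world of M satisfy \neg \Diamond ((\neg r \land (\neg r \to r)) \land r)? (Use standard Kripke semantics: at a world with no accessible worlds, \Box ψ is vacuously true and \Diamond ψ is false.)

Yes

Let φ = \neg \Diamond ((\neg r \land (\neg r \to r)) \land r). Evaluate φ at each world:
  s0 (successors {s1}): φ is true.
  s1 (successors ∅): φ is true.
  s2 (successors ∅): φ is true.
  s3 (successors ∅): φ is true.
Detail at s0 (witness):
  At s0: \Diamond ((\neg r \land (\neg r \to r)) \land r) is false, so \neg \Diamond ((\neg r \land (\neg r \to r)) \land r) is true.
    At s0: \Diamond ((\neg r \land (\neg r \to r)) \land r) requires (\neg r \land (\neg r \to r)) \land r at some successor in {s1}.
      At s1: (\neg r \land (\neg r \to r)) \land r is false.
    So \Diamond ((\neg r \land (\neg r \to r)) \land r) is false at s0.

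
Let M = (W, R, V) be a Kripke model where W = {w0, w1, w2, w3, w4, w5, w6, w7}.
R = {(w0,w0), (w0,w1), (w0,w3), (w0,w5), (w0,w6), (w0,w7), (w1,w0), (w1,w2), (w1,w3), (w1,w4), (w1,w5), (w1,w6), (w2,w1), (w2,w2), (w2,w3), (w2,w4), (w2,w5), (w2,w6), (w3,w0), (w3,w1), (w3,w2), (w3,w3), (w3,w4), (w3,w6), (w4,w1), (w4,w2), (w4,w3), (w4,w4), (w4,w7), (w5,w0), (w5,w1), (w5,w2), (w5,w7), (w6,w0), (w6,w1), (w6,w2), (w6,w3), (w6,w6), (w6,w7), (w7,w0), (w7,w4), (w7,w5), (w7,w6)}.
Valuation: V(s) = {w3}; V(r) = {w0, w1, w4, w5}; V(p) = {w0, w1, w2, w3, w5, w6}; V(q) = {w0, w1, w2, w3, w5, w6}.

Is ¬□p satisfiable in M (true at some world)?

Let φ = ¬□p. Evaluate φ at each world:
  w0 (successors {w0, w1, w3, w5, w6, w7}): φ is true.
  w1 (successors {w0, w2, w3, w4, w5, w6}): φ is true.
  w2 (successors {w1, w2, w3, w4, w5, w6}): φ is true.
  w3 (successors {w0, w1, w2, w3, w4, w6}): φ is true.
  w4 (successors {w1, w2, w3, w4, w7}): φ is true.
  w5 (successors {w0, w1, w2, w7}): φ is true.
  w6 (successors {w0, w1, w2, w3, w6, w7}): φ is true.
  w7 (successors {w0, w4, w5, w6}): φ is true.
Detail at w0 (witness):
  At w0: □p is false, so ¬□p is true.
    At w0: □p requires p at every successor {w0, w1, w3, w5, w6, w7}.
      p fails at w7, so □p is false at w0.

Yes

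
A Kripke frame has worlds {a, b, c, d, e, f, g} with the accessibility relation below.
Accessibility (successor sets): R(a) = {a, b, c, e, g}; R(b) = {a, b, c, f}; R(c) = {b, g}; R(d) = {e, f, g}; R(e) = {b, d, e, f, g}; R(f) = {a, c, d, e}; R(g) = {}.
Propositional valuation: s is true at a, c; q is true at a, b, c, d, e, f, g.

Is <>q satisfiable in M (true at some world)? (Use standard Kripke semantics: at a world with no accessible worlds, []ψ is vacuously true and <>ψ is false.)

Yes

Let φ = <>q. Evaluate φ at each world:
  a (successors {a, b, c, e, g}): φ is true.
  b (successors {a, b, c, f}): φ is true.
  c (successors {b, g}): φ is true.
  d (successors {e, f, g}): φ is true.
  e (successors {b, d, e, f, g}): φ is true.
  f (successors {a, c, d, e}): φ is true.
  g (successors ∅): φ is false.
Detail at a (witness):
  At a: <>q requires q at some successor in {a, b, c, e, g}.
    q holds at a, so <>q is true at a.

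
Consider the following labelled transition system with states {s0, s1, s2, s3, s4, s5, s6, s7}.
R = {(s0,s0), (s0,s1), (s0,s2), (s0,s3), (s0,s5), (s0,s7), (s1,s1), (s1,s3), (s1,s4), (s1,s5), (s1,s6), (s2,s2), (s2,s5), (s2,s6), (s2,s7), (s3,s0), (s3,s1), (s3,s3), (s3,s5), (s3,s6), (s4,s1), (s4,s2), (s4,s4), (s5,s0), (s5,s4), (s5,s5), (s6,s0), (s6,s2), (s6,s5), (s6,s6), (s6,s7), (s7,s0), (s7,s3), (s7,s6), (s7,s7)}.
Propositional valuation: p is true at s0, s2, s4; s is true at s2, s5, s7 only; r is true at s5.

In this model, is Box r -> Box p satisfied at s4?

Recall that Box ψ holds at a world iff ψ holds at every accessible world, and Dia ψ holds iff ψ holds at some accessible world.
At s4: Box r is false, Box p is false, so Box r -> Box p is true.
  At s4: Box r requires r at every successor {s1, s2, s4}.
    r fails at s1, so Box r is false at s4.
  At s4: Box p requires p at every successor {s1, s2, s4}.
    p fails at s1, so Box p is false at s4.

Yes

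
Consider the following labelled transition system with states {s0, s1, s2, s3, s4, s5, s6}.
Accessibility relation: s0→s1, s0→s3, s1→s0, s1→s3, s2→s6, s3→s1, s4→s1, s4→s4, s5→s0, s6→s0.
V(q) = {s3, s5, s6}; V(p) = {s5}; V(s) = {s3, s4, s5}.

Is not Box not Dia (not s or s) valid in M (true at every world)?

Yes

Recall that Box ψ holds at a world iff ψ holds at every accessible world, and Dia ψ holds iff ψ holds at some accessible world.
Let φ = not Box not Dia (not s or s). Evaluate φ at each world:
  s0 (successors {s1, s3}): φ is true.
  s1 (successors {s0, s3}): φ is true.
  s2 (successors {s6}): φ is true.
  s3 (successors {s1}): φ is true.
  s4 (successors {s1, s4}): φ is true.
  s5 (successors {s0}): φ is true.
  s6 (successors {s0}): φ is true.
For instance, at s5:
  At s5: Box not Dia (not s or s) is false, so not Box not Dia (not s or s) is true.
    At s5: Box not Dia (not s or s) requires not Dia (not s or s) at every successor {s0}.
      not Dia (not s or s) fails at s0, so Box not Dia (not s or s) is false at s5.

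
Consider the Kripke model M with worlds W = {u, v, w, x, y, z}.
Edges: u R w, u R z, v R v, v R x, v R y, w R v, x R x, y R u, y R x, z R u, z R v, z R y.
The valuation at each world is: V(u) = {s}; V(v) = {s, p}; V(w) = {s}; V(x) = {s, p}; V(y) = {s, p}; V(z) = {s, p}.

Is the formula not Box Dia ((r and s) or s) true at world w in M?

No

At w: Box Dia ((r and s) or s) is true, so not Box Dia ((r and s) or s) is false.
  At w: Box Dia ((r and s) or s) requires Dia ((r and s) or s) at every successor {v}.
      At v: Dia ((r and s) or s) requires (r and s) or s at some successor in {v, x, y}.
        (r and s) or s holds at v, so Dia ((r and s) or s) is true at v.
  So Box Dia ((r and s) or s) is true at w.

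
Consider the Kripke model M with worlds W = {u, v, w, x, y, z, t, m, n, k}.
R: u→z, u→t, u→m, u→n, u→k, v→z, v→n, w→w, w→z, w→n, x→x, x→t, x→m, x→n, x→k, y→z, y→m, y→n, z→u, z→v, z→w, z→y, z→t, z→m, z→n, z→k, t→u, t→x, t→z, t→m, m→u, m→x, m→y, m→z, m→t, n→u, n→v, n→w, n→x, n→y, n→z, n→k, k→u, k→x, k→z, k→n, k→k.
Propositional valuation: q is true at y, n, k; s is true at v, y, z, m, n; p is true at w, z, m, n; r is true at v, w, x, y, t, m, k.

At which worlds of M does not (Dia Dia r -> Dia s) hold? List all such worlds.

none

Let φ = not (Dia Dia r -> Dia s). Evaluate φ at each world:
  u (successors {z, t, m, n, k}): φ is false.
  v (successors {z, n}): φ is false.
  w (successors {w, z, n}): φ is false.
  x (successors {x, t, m, n, k}): φ is false.
  y (successors {z, m, n}): φ is false.
  z (successors {u, v, w, y, t, m, n, k}): φ is false.
  t (successors {u, x, z, m}): φ is false.
  m (successors {u, x, y, z, t}): φ is false.
  n (successors {u, v, w, x, y, z, k}): φ is false.
  k (successors {u, x, z, n, k}): φ is false.
For instance, at y:
  At y: Dia Dia r -> Dia s is true, so not (Dia Dia r -> Dia s) is false.
    At y: Dia Dia r is true, Dia s is true, so Dia Dia r -> Dia s is true.
      At y: Dia Dia r requires Dia r at some successor in {z, m, n}.
        Dia r holds at z, so Dia Dia r is true at y.
      At y: Dia s requires s at some successor in {z, m, n}.
        s holds at z, so Dia s is true at y.
Satisfying worlds: none.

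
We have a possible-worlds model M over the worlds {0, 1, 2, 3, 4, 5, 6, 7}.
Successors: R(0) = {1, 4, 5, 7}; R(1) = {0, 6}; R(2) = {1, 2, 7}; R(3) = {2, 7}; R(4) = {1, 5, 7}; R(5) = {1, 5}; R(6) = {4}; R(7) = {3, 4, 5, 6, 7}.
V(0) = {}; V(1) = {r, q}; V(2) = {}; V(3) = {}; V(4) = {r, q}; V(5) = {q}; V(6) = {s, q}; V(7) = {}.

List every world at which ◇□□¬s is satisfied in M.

Let φ = ◇□□¬s. Evaluate φ at each world:
  0 (successors {1, 4, 5, 7}): φ is true.
  1 (successors {0, 6}): φ is true.
  2 (successors {1, 2, 7}): φ is true.
  3 (successors {2, 7}): φ is false.
  4 (successors {1, 5, 7}): φ is true.
  5 (successors {1, 5}): φ is true.
  6 (successors {4}): φ is false.
  7 (successors {3, 4, 5, 6, 7}): φ is true.
For instance, at 6:
  At 6: ◇□□¬s requires □□¬s at some successor in {4}.
    At 4: □□¬s is false.
  So ◇□□¬s is false at 6.
Satisfying worlds: {0, 1, 2, 4, 5, 7}

0, 1, 2, 4, 5, 7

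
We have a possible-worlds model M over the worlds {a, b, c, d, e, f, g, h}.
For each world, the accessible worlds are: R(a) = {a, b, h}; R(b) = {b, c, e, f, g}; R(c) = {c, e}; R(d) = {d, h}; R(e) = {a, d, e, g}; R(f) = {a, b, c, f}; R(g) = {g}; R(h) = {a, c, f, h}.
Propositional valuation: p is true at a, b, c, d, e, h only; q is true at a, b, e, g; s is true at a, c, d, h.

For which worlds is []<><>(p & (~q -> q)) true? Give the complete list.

Let φ = []<><>(p & (~q -> q)). Evaluate φ at each world:
  a (successors {a, b, h}): φ is true.
  b (successors {b, c, e, f, g}): φ is false.
  c (successors {c, e}): φ is true.
  d (successors {d, h}): φ is true.
  e (successors {a, d, e, g}): φ is false.
  f (successors {a, b, c, f}): φ is true.
  g (successors {g}): φ is false.
  h (successors {a, c, f, h}): φ is true.
For instance, at e:
  At e: []<><>(p & (~q -> q)) requires <><>(p & (~q -> q)) at every successor {a, d, e, g}.
    <><>(p & (~q -> q)) fails at g, so []<><>(p & (~q -> q)) is false at e.
      At g: <><>(p & (~q -> q)) requires <>(p & (~q -> q)) at some successor in {g}.
        At g: <>(p & (~q -> q)) is false.
      So <><>(p & (~q -> q)) is false at g.
Satisfying worlds: {a, c, d, f, h}

a, c, d, f, h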